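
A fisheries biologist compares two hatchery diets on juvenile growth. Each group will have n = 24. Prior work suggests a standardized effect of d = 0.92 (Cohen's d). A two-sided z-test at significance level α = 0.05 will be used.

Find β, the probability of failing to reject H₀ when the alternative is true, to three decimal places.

β ≈ 0.110

Noncentrality parameter: δ = d·√(n/2) = 0.92 × √(24/2) = 3.1870
Critical value for a two-sided test at α = 0.05: z_{α/2} = 1.960.
Power = Φ(δ − 1.960) + Φ(−δ − 1.960) = Φ(1.227) + Φ(-5.147) = 0.8901 + 0.0000 = 0.8901.
Type II error: β = 1 − power = 1 − 0.8901 = 0.1099.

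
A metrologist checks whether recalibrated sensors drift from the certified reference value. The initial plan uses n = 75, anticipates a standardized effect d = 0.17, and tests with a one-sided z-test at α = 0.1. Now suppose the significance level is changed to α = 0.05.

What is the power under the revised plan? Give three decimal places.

Power ≈ 0.431

δ = d·√n = 0.17 × √75 = 1.4722 (unchanged). New critical value: z_{0.05} = 1.645.
Revised power = Φ(δ − 1.645) = Φ(-0.173) = 0.4315.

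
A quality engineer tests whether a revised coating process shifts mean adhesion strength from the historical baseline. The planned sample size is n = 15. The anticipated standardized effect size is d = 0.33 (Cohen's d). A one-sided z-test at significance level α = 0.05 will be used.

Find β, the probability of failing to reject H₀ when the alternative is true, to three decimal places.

β ≈ 0.643

Noncentrality parameter: δ = d·√n = 0.33 × √15 = 1.2781
Critical value for a one-sided test at α = 0.05: z_α = 1.645.
Power = Φ(δ − 1.645) = Φ(-0.367) = 0.3569.
Type II error: β = 1 − power = 1 − 0.3569 = 0.6431.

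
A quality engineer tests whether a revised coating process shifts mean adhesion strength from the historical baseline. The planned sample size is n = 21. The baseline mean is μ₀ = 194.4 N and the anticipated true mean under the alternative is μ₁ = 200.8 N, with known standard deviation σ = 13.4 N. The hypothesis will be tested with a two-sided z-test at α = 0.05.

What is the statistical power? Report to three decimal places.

Standardized effect: d = |μ₁ − μ₀| / σ = |200.8 − 194.4| / 13.4 = 0.4776
Noncentrality parameter: δ = d·√n = 0.4776 × √21 = 2.1887
Two-sided α = 0.05 → critical value z_{0.025} = 1.960.
Power = Φ(δ − 1.960) + Φ(−δ − 1.960) = Φ(0.229) + Φ(-4.149) = 0.5905 + 0.0000 = 0.5905.

Power ≈ 0.590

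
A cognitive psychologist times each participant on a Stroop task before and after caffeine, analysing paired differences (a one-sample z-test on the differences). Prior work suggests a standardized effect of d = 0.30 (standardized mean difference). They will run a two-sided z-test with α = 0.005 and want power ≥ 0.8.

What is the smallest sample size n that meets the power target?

n = 148

Set Φ(δ − 2.807) = 0.8; then δ − 2.807 = Φ⁻¹(0.8) = 0.842, giving δ = 3.649.
(For δ > 0 the lower-tail rejection region contributes negligibly to power, so the one-term inversion is standard.)
δ = d·√n ⇒ n = (δ/d)² = (3.649 / 0.30)² = 147.92.
Round up to the next whole unit.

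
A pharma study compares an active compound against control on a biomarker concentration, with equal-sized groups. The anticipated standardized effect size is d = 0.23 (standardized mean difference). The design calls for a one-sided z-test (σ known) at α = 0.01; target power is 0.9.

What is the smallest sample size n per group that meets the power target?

n = 493 per group

For power 0.9 need Φ(δ − z_{0.01}) = 0.9, so δ = z_{0.01} + z_{0.10} = 2.326 + 1.282 = 3.608.
δ = d·√(n/2) ⇒ n = 2(δ/d)² = 2 × (3.608 / 0.23)² = 492.13.
Round up to the next whole unit.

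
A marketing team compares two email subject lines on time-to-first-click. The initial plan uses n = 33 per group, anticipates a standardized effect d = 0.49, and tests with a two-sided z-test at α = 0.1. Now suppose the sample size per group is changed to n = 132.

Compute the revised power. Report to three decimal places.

With n = 132 per group: δ = d·√(n/2) = 0.49 × √(132/2) = 3.9808. Critical value z_{0.05} = 1.645.
Revised power = Φ(δ − 1.645) + Φ(−δ − 1.645) = Φ(2.336) + Φ(-5.626) = 0.9903 + 0.0000 = 0.9903.

Power ≈ 0.990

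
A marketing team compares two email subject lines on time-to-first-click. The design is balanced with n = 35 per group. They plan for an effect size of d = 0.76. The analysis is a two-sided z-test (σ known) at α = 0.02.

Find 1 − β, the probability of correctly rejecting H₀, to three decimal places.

Power ≈ 0.803

Noncentrality parameter: δ = d·√(n/2) = 0.76 × √(35/2) = 3.1793
Two-sided α = 0.02 → critical value z_{0.01} = 2.326.
Power = Φ(δ − 2.326) + Φ(−δ − 2.326) = Φ(0.853) + Φ(-5.506) = 0.8032 + 0.0000 = 0.8032.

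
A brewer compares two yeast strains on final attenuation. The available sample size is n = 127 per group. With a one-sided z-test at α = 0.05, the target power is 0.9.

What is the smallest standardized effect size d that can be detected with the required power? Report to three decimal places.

Required noncentrality: δ = z_{0.05} + z_{0.10} = 1.645 + 1.282 = 2.926.
δ = d·√(n/2) ⇒ d = δ/√(n/2) = 2.926/√(127/2) = 0.3672.

d ≈ 0.367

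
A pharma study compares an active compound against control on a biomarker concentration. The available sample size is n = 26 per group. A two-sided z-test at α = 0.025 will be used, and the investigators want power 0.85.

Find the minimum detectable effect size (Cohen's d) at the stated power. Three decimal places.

d ≈ 0.909

Required noncentrality: δ = z_{0.0125} + z_{0.15} = 2.241 + 1.036 = 3.278.
(Lower-tail contribution to power is negligible for δ > 0.)
δ = d·√(n/2) ⇒ d = δ/√(n/2) = 3.278/√(26/2) = 0.9091.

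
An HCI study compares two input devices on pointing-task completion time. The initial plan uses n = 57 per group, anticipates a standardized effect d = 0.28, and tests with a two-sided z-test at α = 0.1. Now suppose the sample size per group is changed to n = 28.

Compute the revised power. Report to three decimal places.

Power ≈ 0.279

With n = 28 per group: δ = d·√(n/2) = 0.28 × √(28/2) = 1.0477. Critical value z_{0.05} = 1.645.
Revised power = Φ(δ − 1.645) + Φ(−δ − 1.645) = Φ(-0.597) + Φ(-2.693) = 0.2752 + 0.0035 = 0.2787.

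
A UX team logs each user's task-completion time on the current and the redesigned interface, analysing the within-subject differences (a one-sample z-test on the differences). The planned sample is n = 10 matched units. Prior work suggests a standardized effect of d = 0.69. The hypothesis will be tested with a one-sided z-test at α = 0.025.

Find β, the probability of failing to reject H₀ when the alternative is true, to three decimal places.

β ≈ 0.412

Noncentrality parameter: δ = d·√n = 0.69 × √10 = 2.1820
Critical value for a one-sided test at α = 0.025: z_α = 1.960.
Power = Φ(δ − 1.960) = Φ(0.222) = 0.5878.
Type II error: β = 1 − power = 1 − 0.5878 = 0.4122.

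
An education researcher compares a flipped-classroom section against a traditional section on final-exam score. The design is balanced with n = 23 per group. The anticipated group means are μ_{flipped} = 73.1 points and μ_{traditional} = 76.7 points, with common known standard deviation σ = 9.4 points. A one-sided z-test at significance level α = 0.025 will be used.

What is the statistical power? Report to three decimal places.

Power ≈ 0.254

Standardized effect: d = |μ_{flipped} − μ_{traditional}| / σ = |73.1 − 76.7| / 9.4 = 0.3830
Noncentrality parameter: δ = d·√(n/2) = 0.3830 × √(23/2) = 1.2987
One-sided α = 0.025 → critical value z_{0.025} = 1.960.
Power = Φ(δ − 1.960) = Φ(-0.661) = 0.2542.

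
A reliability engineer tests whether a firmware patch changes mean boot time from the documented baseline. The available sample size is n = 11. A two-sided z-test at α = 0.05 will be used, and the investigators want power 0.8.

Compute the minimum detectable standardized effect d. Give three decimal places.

Need Φ(δ − 1.960) = 0.8, so δ = 1.960 + 0.842 = 2.802.
(The second rejection-region term Φ(−δ − z_{α/2}) is negligible and dropped.)
δ = d·√n ⇒ d = δ/√n = 2.802/√11 = 0.8447.

d ≈ 0.845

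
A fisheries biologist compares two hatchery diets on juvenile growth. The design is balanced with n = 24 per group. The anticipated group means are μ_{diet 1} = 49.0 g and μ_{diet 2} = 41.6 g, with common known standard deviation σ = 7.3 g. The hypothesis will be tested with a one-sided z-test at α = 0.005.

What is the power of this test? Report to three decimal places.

Power ≈ 0.825

Standardized effect: d = |μ_{diet 1} − μ_{diet 2}| / σ = |49.0 − 41.6| / 7.3 = 1.0137
Noncentrality parameter: δ = d·√(n/2) = 1.0137 × √(24/2) = 3.5116
One-sided α = 0.005 → critical value z_{0.005} = 2.576.
Power = Φ(δ − 2.576) = Φ(0.936) = 0.8253.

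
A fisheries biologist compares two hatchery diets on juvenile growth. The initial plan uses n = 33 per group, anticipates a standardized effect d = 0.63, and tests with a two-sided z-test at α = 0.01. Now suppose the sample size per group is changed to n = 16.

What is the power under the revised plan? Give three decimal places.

Power ≈ 0.214

With n = 16 per group: δ = d·√(n/2) = 0.63 × √(16/2) = 1.7819. Critical value z_{0.005} = 2.576.
Revised power = Φ(δ − 2.576) + Φ(−δ − 2.576) = Φ(-0.794) + Φ(-4.358) = 0.2136 + 0.0000 = 0.2136.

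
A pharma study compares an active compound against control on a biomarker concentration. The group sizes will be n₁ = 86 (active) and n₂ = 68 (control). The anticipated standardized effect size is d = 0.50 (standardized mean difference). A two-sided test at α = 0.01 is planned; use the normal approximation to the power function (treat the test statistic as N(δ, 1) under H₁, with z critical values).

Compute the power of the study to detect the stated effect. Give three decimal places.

Noncentrality parameter: δ = d / √(1/n₁ + 1/n₂) = 0.50 / √(1/86 + 1/68) = 3.0812
Two-sided α = 0.01 → critical value z_{0.005} = 2.576.
Power = Φ(δ − 2.576) + Φ(−δ − 2.576) = Φ(0.505) + Φ(-5.657) = 0.6933 + 0.0000 = 0.6933.

Power ≈ 0.693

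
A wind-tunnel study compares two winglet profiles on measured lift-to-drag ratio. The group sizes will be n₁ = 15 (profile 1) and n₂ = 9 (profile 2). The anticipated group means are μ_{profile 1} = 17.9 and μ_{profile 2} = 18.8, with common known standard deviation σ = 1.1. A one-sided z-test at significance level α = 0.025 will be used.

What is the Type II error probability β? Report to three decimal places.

Standardized effect: d = |μ_{profile 1} − μ_{profile 2}| / σ = |17.9 − 18.8| / 1.1 = 0.8182
Noncentrality parameter: λ = d / √(1/n₁ + 1/n₂) = 0.8182 / √(1/15 + 1/9) = 1.9405
One-sided α = 0.025 → critical value z_{0.025} = 1.960.
Power = P(Z > 1.960 − λ) = Φ(-0.019) = 0.4922.
Type II error: β = 1 − power = 1 − 0.4922 = 0.5078.

β ≈ 0.508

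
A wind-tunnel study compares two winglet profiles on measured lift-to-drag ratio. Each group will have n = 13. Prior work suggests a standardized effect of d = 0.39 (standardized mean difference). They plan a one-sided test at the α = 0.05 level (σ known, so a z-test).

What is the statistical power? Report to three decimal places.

Noncentrality parameter: λ = d·√(n/2) = 0.39 × √(13/2) = 0.9943
One-sided α = 0.05 → critical value z_{0.05} = 1.645.
Power = Φ(λ − 1.645) = Φ(-0.651) = 0.2577.

Power ≈ 0.258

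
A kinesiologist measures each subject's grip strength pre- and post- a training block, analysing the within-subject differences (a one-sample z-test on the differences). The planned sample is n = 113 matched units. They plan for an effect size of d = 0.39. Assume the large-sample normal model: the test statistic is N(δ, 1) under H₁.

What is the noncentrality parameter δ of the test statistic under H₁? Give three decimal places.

δ = d·√n = 0.39 × √113 = 4.1458

δ ≈ 4.146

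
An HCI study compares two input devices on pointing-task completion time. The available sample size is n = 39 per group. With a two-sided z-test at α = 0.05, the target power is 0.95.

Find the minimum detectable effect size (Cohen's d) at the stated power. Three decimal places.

d ≈ 0.816

Required noncentrality: δ = z_{0.025} + z_{0.05} = 1.960 + 1.645 = 3.605.
(Lower-tail contribution to power is negligible for δ > 0.)
δ = d·√(n/2) ⇒ d = δ/√(n/2) = 3.605/√(39/2) = 0.8163.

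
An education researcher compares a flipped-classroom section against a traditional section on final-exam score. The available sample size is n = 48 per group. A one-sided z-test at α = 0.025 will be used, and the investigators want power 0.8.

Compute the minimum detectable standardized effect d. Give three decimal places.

Required noncentrality: δ = z_{0.025} + z_{0.20} = 1.960 + 0.842 = 2.802.
δ = d·√(n/2) ⇒ d = δ/√(n/2) = 2.802/√(48/2) = 0.5719.

d ≈ 0.572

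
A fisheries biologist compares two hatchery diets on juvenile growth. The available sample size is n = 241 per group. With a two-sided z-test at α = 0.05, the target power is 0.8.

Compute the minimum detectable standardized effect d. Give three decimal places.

Required noncentrality: δ = z_{0.025} + z_{0.20} = 1.960 + 0.842 = 2.802.
(The second rejection-region term Φ(−δ − z_{α/2}) is negligible and dropped.)
δ = d·√(n/2) ⇒ d = δ/√(n/2) = 2.802/√(241/2) = 0.2552.

d ≈ 0.255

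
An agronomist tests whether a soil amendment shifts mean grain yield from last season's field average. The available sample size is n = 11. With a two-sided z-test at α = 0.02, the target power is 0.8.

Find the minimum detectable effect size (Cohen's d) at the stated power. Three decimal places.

Required noncentrality: δ = z_{0.01} + z_{0.20} = 2.326 + 0.842 = 3.168.
(The second rejection-region term Φ(−δ − z_{α/2}) is negligible and dropped.)
δ = d·√n ⇒ d = δ/√n = 3.168/√11 = 0.9552.

d ≈ 0.955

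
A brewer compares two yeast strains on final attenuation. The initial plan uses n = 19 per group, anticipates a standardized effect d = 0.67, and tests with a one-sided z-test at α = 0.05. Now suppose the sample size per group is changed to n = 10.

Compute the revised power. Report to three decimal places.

Power ≈ 0.442

With n = 10 per group: δ = d·√(n/2) = 0.67 × √(10/2) = 1.4982. Critical value z_{0.05} = 1.645.
Revised power = P(Z > 1.645 − δ) = Φ(-0.147) = 0.4417.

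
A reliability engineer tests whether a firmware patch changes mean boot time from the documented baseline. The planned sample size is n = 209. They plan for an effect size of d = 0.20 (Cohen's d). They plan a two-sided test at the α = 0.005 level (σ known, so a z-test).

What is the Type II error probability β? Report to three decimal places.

Noncentrality parameter: δ = d·√n = 0.20 × √209 = 2.8914
Two-sided α = 0.005 → critical value z_{0.0025} = 2.807.
Power = Φ(δ − 2.807) + Φ(−δ − 2.807) = Φ(0.084) + Φ(-5.698) = 0.5336 + 0.0000 = 0.5336.
Type II error: β = 1 − power = 1 − 0.5336 = 0.4664.

β ≈ 0.466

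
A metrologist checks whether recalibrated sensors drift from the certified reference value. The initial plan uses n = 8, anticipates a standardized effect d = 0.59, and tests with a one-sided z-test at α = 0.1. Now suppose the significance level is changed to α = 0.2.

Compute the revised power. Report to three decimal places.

δ = d·√n = 0.59 × √8 = 1.6688 (unchanged). New critical value: z_{0.2} = 0.842.
Revised power = Φ(δ − 0.842) = Φ(0.827) = 0.7959.

Power ≈ 0.796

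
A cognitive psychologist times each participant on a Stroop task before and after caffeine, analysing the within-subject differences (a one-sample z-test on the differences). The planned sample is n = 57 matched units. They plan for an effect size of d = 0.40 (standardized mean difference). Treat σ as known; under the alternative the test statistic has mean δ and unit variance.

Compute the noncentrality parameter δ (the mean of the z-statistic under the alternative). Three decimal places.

The noncentrality parameter scales effect size by the design's sample-size factor: δ = d·√n = 0.40 × √57 = 3.0199

δ ≈ 3.020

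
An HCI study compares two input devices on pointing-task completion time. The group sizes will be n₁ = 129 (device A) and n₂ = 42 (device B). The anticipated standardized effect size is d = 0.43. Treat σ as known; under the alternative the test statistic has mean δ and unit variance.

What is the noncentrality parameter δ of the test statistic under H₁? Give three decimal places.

δ = d / √(1/n₁ + 1/n₂) = 0.43 / √(1/129 + 1/42) = 2.4204

δ ≈ 2.420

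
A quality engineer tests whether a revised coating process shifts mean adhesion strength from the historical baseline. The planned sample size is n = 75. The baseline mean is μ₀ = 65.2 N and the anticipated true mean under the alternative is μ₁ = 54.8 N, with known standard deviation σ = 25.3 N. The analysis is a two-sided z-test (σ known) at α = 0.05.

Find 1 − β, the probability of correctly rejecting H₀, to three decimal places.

Power ≈ 0.945

Standardized effect: d = |μ₁ − μ₀| / σ = |54.8 − 65.2| / 25.3 = 0.4111
Noncentrality parameter: δ = d·√n = 0.4111 × √75 = 3.5599
Critical value for a two-sided test at α = 0.05: z_{α/2} = 1.960.
Power = Φ(δ − 1.960) + Φ(−δ − 1.960) = Φ(1.600) + Φ(-5.520) = 0.9452 + 0.0000 = 0.9452.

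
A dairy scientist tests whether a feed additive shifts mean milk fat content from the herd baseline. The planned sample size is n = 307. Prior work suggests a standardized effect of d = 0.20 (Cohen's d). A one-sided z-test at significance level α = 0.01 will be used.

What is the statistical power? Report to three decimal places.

Noncentrality parameter: δ = d·√n = 0.20 × √307 = 3.5043
Critical value for a one-sided test at α = 0.01: z_α = 2.326.
Power = P(Z > 2.326 − δ) = Φ(1.178) = 0.8806.

Power ≈ 0.881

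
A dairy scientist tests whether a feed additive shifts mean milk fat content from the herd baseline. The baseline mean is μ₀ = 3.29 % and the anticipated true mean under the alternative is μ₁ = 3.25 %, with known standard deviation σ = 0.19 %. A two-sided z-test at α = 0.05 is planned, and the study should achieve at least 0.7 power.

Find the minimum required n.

n = 140

Standardized effect: d = |μ₁ − μ₀| / σ = |3.25 − 3.29| / 0.19 = 0.2105
For power 0.7 need Φ(δ − z_{0.025}) = 0.7, so δ = z_{0.025} + z_{0.30} = 1.960 + 0.524 = 2.484.
(For δ > 0 the lower-tail rejection region contributes negligibly to power, so the one-term inversion is standard.)
δ = d·√n ⇒ n = (δ/d)² = (2.484 / 0.2105)² = 139.26.
Rounding up, n = 140.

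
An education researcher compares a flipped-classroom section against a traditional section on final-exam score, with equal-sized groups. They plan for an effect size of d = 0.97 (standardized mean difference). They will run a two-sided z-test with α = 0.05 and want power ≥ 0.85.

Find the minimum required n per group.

For power 0.85 need Φ(δ − z_{0.025}) = 0.85, so δ = z_{0.025} + z_{0.15} = 1.960 + 1.036 = 2.996.
(The Φ(−δ − z_{α/2}) term is vanishingly small for δ > 0 and is dropped in the standard sample-size formula.)
δ = d·√(n/2) ⇒ n = 2(δ/d)² = 2 × (2.996 / 0.97)² = 19.08.
Round up to the next whole unit.

n = 20 per group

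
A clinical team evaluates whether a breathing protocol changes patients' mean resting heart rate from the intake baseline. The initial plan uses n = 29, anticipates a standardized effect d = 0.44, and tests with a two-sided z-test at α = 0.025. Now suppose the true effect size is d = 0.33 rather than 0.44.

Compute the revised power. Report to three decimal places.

With d = 0.33: δ = d·√n = 0.33 × √29 = 1.7771. Critical value z_{0.0125} = 2.241.
Revised power = Φ(δ − 2.241) + Φ(−δ − 2.241) = Φ(-0.464) + Φ(-4.019) = 0.3212 + 0.0000 = 0.3212.

Power ≈ 0.321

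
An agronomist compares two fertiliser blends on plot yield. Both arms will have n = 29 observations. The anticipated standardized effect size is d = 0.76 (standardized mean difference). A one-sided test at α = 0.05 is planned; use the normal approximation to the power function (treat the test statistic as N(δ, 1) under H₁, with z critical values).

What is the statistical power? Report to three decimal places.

Power ≈ 0.894

Noncentrality parameter: δ = d·√(n/2) = 0.76 × √(29/2) = 2.8940
Critical value for a one-sided test at α = 0.05: z_α = 1.645.
Power = P(Z > 1.645 − δ) = Φ(1.249) = 0.8942.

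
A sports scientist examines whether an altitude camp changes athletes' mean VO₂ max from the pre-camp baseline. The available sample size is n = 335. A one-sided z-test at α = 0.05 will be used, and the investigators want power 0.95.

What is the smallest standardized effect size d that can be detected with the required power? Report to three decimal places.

d ≈ 0.180

Need Φ(δ − 1.645) = 0.95, so δ = 1.645 + 1.645 = 3.290.
δ = d·√n ⇒ d = δ/√n = 3.290/√335 = 0.1797.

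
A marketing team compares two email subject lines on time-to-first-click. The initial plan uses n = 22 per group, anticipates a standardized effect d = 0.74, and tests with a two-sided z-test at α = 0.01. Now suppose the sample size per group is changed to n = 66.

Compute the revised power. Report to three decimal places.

With n = 66 per group: δ = d·√(n/2) = 0.74 × √(66/2) = 4.2510. Critical value z_{0.005} = 2.576.
Revised power = Φ(δ − 2.576) + Φ(−δ − 2.576) = Φ(1.675) + Φ(-6.827) = 0.9530 + 0.0000 = 0.9530.

Power ≈ 0.953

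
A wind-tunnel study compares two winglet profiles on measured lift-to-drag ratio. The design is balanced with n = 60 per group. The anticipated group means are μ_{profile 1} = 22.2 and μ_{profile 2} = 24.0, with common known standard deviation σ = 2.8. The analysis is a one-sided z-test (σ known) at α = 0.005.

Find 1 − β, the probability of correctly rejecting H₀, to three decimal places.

Standardized effect: d = |μ_{profile 1} − μ_{profile 2}| / σ = |22.2 − 24.0| / 2.8 = 0.6429
Noncentrality parameter: δ = d·√(n/2) = 0.6429 × √(60/2) = 3.5211
Critical value for a one-sided test at α = 0.005: z_α = 2.576.
Power = P(Z > 2.576 − δ) = Φ(0.945) = 0.8277.

Power ≈ 0.828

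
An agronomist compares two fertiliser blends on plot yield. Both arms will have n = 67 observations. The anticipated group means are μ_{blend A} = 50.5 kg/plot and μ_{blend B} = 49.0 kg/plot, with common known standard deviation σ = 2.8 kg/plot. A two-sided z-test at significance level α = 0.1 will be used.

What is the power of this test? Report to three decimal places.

Power ≈ 0.927

Standardized effect: d = |μ_{blend A} − μ_{blend B}| / σ = |50.5 − 49.0| / 2.8 = 0.5357
Noncentrality parameter: δ = d·√(n/2) = 0.5357 × √(67/2) = 3.1007
Two-sided α = 0.1 → critical value z_{0.05} = 1.645.
Power = Φ(δ − 1.645) + Φ(−δ − 1.645) = Φ(1.456) + Φ(-4.746) = 0.9273 + 0.0000 = 0.9273.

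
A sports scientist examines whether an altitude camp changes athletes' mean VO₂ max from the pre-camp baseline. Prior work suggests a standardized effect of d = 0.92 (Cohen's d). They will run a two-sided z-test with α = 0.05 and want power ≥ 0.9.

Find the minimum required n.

Set Φ(δ − 1.960) = 0.9; then δ − 1.960 = Φ⁻¹(0.9) = 1.282, giving δ = 3.242.
(Ignoring the negligible lower-tail rejection probability gives the usual closed-form inversion.)
δ = d·√n ⇒ n = (δ/d)² = (3.242 / 0.92)² = 12.41.
Round up to the next whole unit.

n = 13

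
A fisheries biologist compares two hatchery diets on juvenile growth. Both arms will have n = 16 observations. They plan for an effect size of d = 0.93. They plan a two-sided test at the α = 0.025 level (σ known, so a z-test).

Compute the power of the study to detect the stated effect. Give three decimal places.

Noncentrality parameter: δ = d·√(n/2) = 0.93 × √(16/2) = 2.6304
Two-sided α = 0.025 → critical value z_{0.0125} = 2.241.
Power = Φ(δ − 2.241) + Φ(−δ − 2.241) = Φ(0.389) + Φ(-4.872) = 0.6514 + 0.0000 = 0.6514.

Power ≈ 0.651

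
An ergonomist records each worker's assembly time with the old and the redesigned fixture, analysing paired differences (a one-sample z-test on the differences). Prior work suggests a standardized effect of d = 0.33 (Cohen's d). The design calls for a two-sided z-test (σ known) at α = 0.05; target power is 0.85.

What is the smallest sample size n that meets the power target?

n = 83

Set Φ(δ − 1.960) = 0.85; then δ − 1.960 = Φ⁻¹(0.85) = 1.036, giving δ = 2.996.
(Ignoring the negligible lower-tail rejection probability gives the usual closed-form inversion.)
δ = d·√n ⇒ n = (δ/d)² = (2.996 / 0.33)² = 82.45.
Rounding up, n = 83.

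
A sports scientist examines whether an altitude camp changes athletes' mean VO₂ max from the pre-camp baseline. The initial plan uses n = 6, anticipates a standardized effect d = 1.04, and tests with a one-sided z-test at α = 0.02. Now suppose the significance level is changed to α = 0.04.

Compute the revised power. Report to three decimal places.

Power ≈ 0.787

δ = d·√n = 1.04 × √6 = 2.5475 (unchanged). New critical value: z_{0.04} = 1.751.
Revised power = Φ(δ − 1.751) = Φ(0.797) = 0.7872.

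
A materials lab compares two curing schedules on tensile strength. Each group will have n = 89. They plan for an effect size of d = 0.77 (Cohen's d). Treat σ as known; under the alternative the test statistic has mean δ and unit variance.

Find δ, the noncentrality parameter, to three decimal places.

δ = d·√(n/2) = 0.77 × √(89/2) = 5.1365

δ ≈ 5.137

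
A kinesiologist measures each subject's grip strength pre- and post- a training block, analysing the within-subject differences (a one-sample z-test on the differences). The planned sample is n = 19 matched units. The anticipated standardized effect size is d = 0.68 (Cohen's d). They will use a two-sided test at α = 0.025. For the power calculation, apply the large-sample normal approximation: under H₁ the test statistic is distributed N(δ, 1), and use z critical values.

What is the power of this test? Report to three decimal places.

Power ≈ 0.765

Noncentrality parameter: δ = d·√n = 0.68 × √19 = 2.9641
Two-sided α = 0.025 → critical value z_{0.0125} = 2.241.
Power = Φ(δ − 2.241) + Φ(−δ − 2.241) = Φ(0.723) + Φ(-5.205) = 0.7651 + 0.0000 = 0.7651.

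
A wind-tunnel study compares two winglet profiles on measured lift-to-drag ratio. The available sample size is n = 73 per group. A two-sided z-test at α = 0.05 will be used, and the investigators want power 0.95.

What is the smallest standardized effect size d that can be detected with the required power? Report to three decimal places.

d ≈ 0.597

Required noncentrality: δ = z_{0.025} + z_{0.05} = 1.960 + 1.645 = 3.605.
(Lower-tail contribution to power is negligible for δ > 0.)
δ = d·√(n/2) ⇒ d = δ/√(n/2) = 3.605/√(73/2) = 0.5967.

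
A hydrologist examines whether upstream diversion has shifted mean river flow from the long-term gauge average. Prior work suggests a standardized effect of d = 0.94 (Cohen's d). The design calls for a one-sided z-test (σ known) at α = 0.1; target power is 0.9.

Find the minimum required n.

n = 8

For power 0.9 need Φ(δ − z_{0.1}) = 0.9, so δ = z_{0.1} + z_{0.10} = 1.282 + 1.282 = 2.563.
δ = d·√n ⇒ n = (δ/d)² = (2.563 / 0.94)² = 7.43.
Rounding up, n = 8.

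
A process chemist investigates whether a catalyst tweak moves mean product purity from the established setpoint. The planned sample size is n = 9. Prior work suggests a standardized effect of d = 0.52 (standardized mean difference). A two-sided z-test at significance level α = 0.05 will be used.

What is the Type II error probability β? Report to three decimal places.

β ≈ 0.655

Noncentrality parameter: δ = d·√n = 0.52 × √9 = 1.5600
Two-sided α = 0.05 → critical value z_{0.025} = 1.960.
Power = Φ(δ − 1.960) + Φ(−δ − 1.960) = Φ(-0.400) + Φ(-3.520) = 0.3446 + 0.0002 = 0.3448.
Type II error: β = 1 − power = 1 − 0.3448 = 0.6552.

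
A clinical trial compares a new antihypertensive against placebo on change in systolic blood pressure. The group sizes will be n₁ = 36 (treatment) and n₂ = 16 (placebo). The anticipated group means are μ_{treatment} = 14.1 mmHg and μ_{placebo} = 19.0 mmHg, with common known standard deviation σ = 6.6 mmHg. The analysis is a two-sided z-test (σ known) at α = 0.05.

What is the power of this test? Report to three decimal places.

Standardized effect: d = |μ_{treatment} − μ_{placebo}| / σ = |14.1 − 19.0| / 6.6 = 0.7424
Noncentrality parameter: δ = d / √(1/n₁ + 1/n₂) = 0.7424 / √(1/36 + 1/16) = 2.4709
Two-sided α = 0.05 → critical value z_{0.025} = 1.960.
Power = Φ(δ − 1.960) + Φ(−δ − 1.960) = Φ(0.511) + Φ(-4.431) = 0.6953 + 0.0000 = 0.6953.

Power ≈ 0.695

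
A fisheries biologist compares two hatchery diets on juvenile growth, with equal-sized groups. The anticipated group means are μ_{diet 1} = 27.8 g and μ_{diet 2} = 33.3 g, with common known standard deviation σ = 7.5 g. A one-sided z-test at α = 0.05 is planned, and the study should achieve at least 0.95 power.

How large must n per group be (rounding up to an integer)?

n = 41 per group

Standardized effect: d = |μ_{diet 1} − μ_{diet 2}| / σ = |27.8 − 33.3| / 7.5 = 0.7333
Set Φ(δ − 1.645) = 0.95; then δ − 1.645 = Φ⁻¹(0.95) = 1.645, giving δ = 3.290.
δ = d·√(n/2) ⇒ n = 2(δ/d)² = 2 × (3.290 / 0.7333)² = 40.25.
Round up to the next whole unit.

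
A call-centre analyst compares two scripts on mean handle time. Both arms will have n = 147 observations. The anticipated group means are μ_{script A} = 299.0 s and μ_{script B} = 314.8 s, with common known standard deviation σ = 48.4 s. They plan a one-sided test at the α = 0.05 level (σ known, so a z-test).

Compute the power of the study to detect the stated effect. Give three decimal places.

Standardized effect: d = |μ_{script A} − μ_{script B}| / σ = |299.0 − 314.8| / 48.4 = 0.3264
Noncentrality parameter: δ = d·√(n/2) = 0.3264 × √(147/2) = 2.7987
Critical value for a one-sided test at α = 0.05: z_α = 1.645.
Power = P(Z > 1.645 − δ) = Φ(1.154) = 0.8757.

Power ≈ 0.876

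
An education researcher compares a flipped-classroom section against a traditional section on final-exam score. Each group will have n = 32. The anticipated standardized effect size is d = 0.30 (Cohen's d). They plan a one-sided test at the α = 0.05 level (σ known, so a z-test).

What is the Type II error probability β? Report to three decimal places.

Noncentrality parameter: δ = d·√(n/2) = 0.30 × √(32/2) = 1.2000
Critical value for a one-sided test at α = 0.05: z_α = 1.645.
Power = Φ(δ − 1.645) = Φ(-0.445) = 0.3282.
Type II error: β = 1 − power = 1 − 0.3282 = 0.6718.

β ≈ 0.672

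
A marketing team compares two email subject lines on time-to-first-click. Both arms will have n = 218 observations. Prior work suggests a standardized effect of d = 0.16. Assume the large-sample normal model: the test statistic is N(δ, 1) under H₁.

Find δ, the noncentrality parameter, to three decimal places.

The noncentrality parameter scales effect size by the design's sample-size factor: δ = d·√(n/2) = 0.16 × √(218/2) = 1.6704

δ ≈ 1.670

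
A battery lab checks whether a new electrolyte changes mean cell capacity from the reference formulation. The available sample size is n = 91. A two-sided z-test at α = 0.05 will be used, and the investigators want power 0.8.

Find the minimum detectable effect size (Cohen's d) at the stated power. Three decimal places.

Required noncentrality: δ = z_{0.025} + z_{0.20} = 1.960 + 0.842 = 2.802.
(The second rejection-region term Φ(−δ − z_{α/2}) is negligible and dropped.)
δ = d·√n ⇒ d = δ/√n = 2.802/√91 = 0.2937.

d ≈ 0.294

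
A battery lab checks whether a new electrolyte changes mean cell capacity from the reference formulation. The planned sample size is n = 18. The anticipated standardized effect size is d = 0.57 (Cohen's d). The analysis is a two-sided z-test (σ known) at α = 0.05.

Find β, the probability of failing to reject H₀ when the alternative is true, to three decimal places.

Noncentrality parameter: λ = d·√n = 0.57 × √18 = 2.4183
Two-sided α = 0.05 → critical value z_{0.025} = 1.960.
Power = Φ(λ − 1.960) + Φ(−λ − 1.960) = Φ(0.458) + Φ(-4.378) = 0.6766 + 0.0000 = 0.6767.
Type II error: β = 1 − power = 1 − 0.6767 = 0.3233.

β ≈ 0.323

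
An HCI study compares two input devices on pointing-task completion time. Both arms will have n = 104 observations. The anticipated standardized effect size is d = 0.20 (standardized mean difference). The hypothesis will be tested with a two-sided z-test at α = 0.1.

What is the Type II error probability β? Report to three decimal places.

Noncentrality parameter: λ = d·√(n/2) = 0.20 × √(104/2) = 1.4422
Critical value for a two-sided test at α = 0.1: z_{α/2} = 1.645.
Power = Φ(λ − 1.645) + Φ(−λ − 1.645) = Φ(-0.203) + Φ(-3.087) = 0.4197 + 0.0010 = 0.4207.
Type II error: β = 1 − power = 1 − 0.4207 = 0.5793.

β ≈ 0.579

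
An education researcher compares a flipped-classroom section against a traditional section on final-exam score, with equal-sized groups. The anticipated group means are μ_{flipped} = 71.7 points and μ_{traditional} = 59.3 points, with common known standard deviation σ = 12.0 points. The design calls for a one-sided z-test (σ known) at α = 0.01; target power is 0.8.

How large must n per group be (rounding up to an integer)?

n = 19 per group

Standardized effect: d = |μ_{flipped} − μ_{traditional}| / σ = |71.7 − 59.3| / 12.0 = 1.0333
Set Φ(δ − 2.326) = 0.8; then δ − 2.326 = Φ⁻¹(0.8) = 0.842, giving δ = 3.168.
δ = d·√(n/2) ⇒ n = 2(δ/d)² = 2 × (3.168 / 1.0333)² = 18.80.
Round up to the next whole unit.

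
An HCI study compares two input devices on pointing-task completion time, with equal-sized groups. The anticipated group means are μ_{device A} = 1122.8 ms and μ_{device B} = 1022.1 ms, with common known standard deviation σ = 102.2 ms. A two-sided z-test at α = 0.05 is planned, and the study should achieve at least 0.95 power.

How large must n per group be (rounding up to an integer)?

n = 27 per group

Standardized effect: d = |μ_{device A} − μ_{device B}| / σ = |1122.8 − 1022.1| / 102.2 = 0.9853
Set Φ(δ − 1.960) = 0.95; then δ − 1.960 = Φ⁻¹(0.95) = 1.645, giving δ = 3.605.
(The Φ(−δ − z_{α/2}) term is vanishingly small for δ > 0 and is dropped in the standard sample-size formula.)
δ = d·√(n/2) ⇒ n = 2(δ/d)² = 2 × (3.605 / 0.9853)² = 26.77.
Round up to the next whole unit.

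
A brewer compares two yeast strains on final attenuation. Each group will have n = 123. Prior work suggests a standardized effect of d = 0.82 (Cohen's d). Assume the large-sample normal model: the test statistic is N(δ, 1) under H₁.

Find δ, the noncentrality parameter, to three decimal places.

The noncentrality parameter scales effect size by the design's sample-size factor: δ = d·√(n/2) = 0.82 × √(123/2) = 6.4306

δ ≈ 6.431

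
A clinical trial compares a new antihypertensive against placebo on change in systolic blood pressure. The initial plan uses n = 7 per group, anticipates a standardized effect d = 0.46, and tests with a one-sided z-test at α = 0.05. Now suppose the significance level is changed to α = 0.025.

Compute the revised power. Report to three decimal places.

Power ≈ 0.136

δ = d·√(n/2) = 0.46 × √(7/2) = 0.8606 (unchanged). New critical value: z_{0.025} = 1.960.
Revised power = P(Z > 1.960 − δ) = Φ(-1.099) = 0.1358.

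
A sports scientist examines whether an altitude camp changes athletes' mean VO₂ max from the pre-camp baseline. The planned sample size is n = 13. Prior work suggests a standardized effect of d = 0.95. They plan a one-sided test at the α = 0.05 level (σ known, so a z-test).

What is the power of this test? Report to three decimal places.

Noncentrality parameter: δ = d·√n = 0.95 × √13 = 3.4253
One-sided α = 0.05 → critical value z_{0.05} = 1.645.
Power = Φ(δ − 1.645) = Φ(1.780) = 0.9625.

Power ≈ 0.962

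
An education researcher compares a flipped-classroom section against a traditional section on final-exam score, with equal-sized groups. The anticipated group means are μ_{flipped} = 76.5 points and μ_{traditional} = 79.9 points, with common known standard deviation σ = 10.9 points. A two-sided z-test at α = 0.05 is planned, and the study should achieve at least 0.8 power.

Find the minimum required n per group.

Standardized effect: d = |μ_{flipped} − μ_{traditional}| / σ = |76.5 − 79.9| / 10.9 = 0.3119
Set Φ(δ − 1.960) = 0.8; then δ − 1.960 = Φ⁻¹(0.8) = 0.842, giving δ = 2.802.
(The Φ(−δ − z_{α/2}) term is vanishingly small for δ > 0 and is dropped in the standard sample-size formula.)
δ = d·√(n/2) ⇒ n = 2(δ/d)² = 2 × (2.802 / 0.3119)² = 161.34.
Rounding up, n = 162 per group.

n = 162 per group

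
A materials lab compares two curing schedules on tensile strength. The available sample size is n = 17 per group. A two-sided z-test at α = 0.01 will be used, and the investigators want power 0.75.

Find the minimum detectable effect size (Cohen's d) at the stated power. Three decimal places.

Required noncentrality: δ = z_{0.005} + z_{0.25} = 2.576 + 0.674 = 3.250.
(The second rejection-region term Φ(−δ − z_{α/2}) is negligible and dropped.)
δ = d·√(n/2) ⇒ d = δ/√(n/2) = 3.250/√(17/2) = 1.1149.

d ≈ 1.115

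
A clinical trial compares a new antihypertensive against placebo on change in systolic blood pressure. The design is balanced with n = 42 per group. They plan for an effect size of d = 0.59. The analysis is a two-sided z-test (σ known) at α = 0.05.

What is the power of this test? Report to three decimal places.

Noncentrality parameter: δ = d·√(n/2) = 0.59 × √(42/2) = 2.7037
Two-sided α = 0.05 → critical value z_{0.025} = 1.960.
Power = Φ(δ − 1.960) + Φ(−δ − 1.960) = Φ(0.744) + Φ(-4.664) = 0.7715 + 0.0000 = 0.7715.

Power ≈ 0.771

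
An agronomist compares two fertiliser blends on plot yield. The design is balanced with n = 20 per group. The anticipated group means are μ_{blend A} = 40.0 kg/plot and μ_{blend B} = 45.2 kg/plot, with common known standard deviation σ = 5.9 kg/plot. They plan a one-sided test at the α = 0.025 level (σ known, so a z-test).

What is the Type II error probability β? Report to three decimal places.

Standardized effect: d = |μ_{blend A} − μ_{blend B}| / σ = |40.0 − 45.2| / 5.9 = 0.8814
Noncentrality parameter: δ = d·√(n/2) = 0.8814 × √(20/2) = 2.7871
One-sided α = 0.025 → critical value z_{0.025} = 1.960.
Power = P(Z > 1.960 − δ) = Φ(0.827) = 0.7959.
Type II error: β = 1 − power = 1 − 0.7959 = 0.2041.

β ≈ 0.204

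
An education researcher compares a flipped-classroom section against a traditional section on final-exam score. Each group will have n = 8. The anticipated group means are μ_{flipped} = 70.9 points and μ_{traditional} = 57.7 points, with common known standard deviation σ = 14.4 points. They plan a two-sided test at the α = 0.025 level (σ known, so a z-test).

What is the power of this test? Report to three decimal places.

Standardized effect: d = |μ_{flipped} − μ_{traditional}| / σ = |70.9 − 57.7| / 14.4 = 0.9167
Noncentrality parameter: δ = d·√(n/2) = 0.9167 × √(8/2) = 1.8333
Two-sided α = 0.025 → critical value z_{0.0125} = 2.241.
Power = Φ(δ − 2.241) + Φ(−δ − 2.241) = Φ(-0.408) + Φ(-4.075) = 0.3416 + 0.0000 = 0.3416.

Power ≈ 0.342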